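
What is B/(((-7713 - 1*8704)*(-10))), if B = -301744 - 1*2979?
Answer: -304723/164170 ≈ -1.8561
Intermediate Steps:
B = -304723 (B = -301744 - 2979 = -304723)
B/(((-7713 - 1*8704)*(-10))) = -304723*(-1/(10*(-7713 - 1*8704))) = -304723*(-1/(10*(-7713 - 8704))) = -304723/((-16417*(-10))) = -304723/164170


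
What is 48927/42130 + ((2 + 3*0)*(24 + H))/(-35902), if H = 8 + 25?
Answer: 875887167/756275630 ≈ 1.1582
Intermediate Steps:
H = 33
48927/42130 + ((2 + 3*0)*(24 + H))/(-35902) = 48927/42130 + ((2 + 3*0)*(24 + 33))/(-35902) = 48927*(1/42130) + ((2 + 0)*57)*(-1/35902) = 48927/42130 + (2*57)*(-1/35902) = 48927/42130 + 114*(-1/35902) = 48927/42130 - 57/17951 = 875887167/756275630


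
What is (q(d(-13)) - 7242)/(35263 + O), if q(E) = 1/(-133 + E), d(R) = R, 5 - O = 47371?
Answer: 1057333/1767038 ≈ 0.59836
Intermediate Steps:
O = -47366 (O = 5 - 1*47371 = 5 - 47371 = -47366)
(q(d(-13)) - 7242)/(35263 + O) = (1/(-133 - 13) - 7242)/(35263 - 47366) = (1/(-146) - 7242)/(-12103) = (-1/146 - 7242)*(-1/12103) = -1057333/146*(-1/12103) = 1057333/1767038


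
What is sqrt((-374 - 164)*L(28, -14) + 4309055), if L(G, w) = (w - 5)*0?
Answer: sqrt(4309055) ≈ 2075.8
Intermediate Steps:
L(G, w) = 0 (L(G, w) = (-5 + w)*0 = 0)
sqrt((-374 - 164)*L(28, -14) + 4309055) = sqrt((-374 - 164)*0 + 4309055) = sqrt(-538*0 + 4309055) = sqrt(0 + 4309055) = sqrt(4309055)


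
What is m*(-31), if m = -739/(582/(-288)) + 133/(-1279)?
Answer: -1406029397/124063 ≈ -11333.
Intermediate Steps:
m = 45355787/124063 (m = -739/(582*(-1/288)) + 133*(-1/1279) = -739/(-97/48) - 133/1279 = -739*(-48/97) - 133/1279 = 35472/97 - 133/1279 = 45355787/124063 ≈ 365.59)
m*(-31) = (45355787/124063)*(-31) = -1406029397/124063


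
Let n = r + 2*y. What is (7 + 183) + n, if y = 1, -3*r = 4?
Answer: 572/3 ≈ 190.67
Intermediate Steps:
r = -4/3 (r = -1/3*4 = -4/3 ≈ -1.3333)
n = 2/3 (n = -4/3 + 2*1 = -4/3 + 2 = 2/3 ≈ 0.66667)
(7 + 183) + n = (7 + 183) + 2/3 = 190 + 2/3 = 572/3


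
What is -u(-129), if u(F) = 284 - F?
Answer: -413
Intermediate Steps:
-u(-129) = -(284 - 1*(-129)) = -(284 + 129) = -1*413 = -413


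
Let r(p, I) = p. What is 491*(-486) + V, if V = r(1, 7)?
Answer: -238625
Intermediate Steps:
V = 1
491*(-486) + V = 491*(-486) + 1 = -238626 + 1 = -238625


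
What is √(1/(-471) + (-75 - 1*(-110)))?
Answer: 2*√1940991/471 ≈ 5.9159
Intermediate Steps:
√(1/(-471) + (-75 - 1*(-110))) = √(-1/471 + (-75 + 110)) = √(-1/471 + 35) = √(16484/471) = 2*√1940991/471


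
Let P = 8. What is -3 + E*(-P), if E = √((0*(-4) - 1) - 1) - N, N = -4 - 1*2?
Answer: -51 - 8*I*√2 ≈ -51.0 - 11.314*I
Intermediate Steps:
N = -6 (N = -4 - 2 = -6)
E = 6 + I*√2 (E = √((0*(-4) - 1) - 1) - 1*(-6) = √((0 - 1) - 1) + 6 = √(-1 - 1) + 6 = √(-2) + 6 = I*√2 + 6 = 6 + I*√2 ≈ 6.0 + 1.4142*I)
-3 + E*(-P) = -3 + (6 + I*√2)*(-1*8) = -3 + (6 + I*√2)*(-8) = -3 + (-48 - 8*I*√2) = -51 - 8*I*√2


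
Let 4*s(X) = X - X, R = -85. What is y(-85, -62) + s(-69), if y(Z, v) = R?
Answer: -85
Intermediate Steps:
y(Z, v) = -85
s(X) = 0 (s(X) = (X - X)/4 = (¼)*0 = 0)
y(-85, -62) + s(-69) = -85 + 0 = -85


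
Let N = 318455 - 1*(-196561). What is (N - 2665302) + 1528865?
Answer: -621421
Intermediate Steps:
N = 515016 (N = 318455 + 196561 = 515016)
(N - 2665302) + 1528865 = (515016 - 2665302) + 1528865 = -2150286 + 1528865 = -621421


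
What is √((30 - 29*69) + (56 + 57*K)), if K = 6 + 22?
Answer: I*√319 ≈ 17.861*I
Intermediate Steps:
K = 28
√((30 - 29*69) + (56 + 57*K)) = √((30 - 29*69) + (56 + 57*28)) = √((30 - 2001) + (56 + 1596)) = √(-1971 + 1652) = √(-319) = I*√319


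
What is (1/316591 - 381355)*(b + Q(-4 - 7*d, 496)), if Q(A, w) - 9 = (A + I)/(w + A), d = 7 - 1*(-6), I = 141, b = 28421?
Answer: -1376420062340542704/126952991 ≈ -1.0842e+10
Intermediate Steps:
d = 13 (d = 7 + 6 = 13)
Q(A, w) = 9 + (141 + A)/(A + w) (Q(A, w) = 9 + (A + 141)/(w + A) = 9 + (141 + A)/(A + w))
(1/316591 - 381355)*(b + Q(-4 - 7*d, 496)) = (1/316591 - 381355)*(28421 + (141 + 9*496 + 10*(-4 - 7*13))/((-4 - 7*13) + 496)) = (1/316591 - 381355)*(28421 + (141 + 4464 + 10*(-4 - 91))/((-4 - 91) + 496)) = -120733560804*(28421 + (141 + 4464 + 10*(-95))/(-95 + 496))/316591 = -120733560804*(28421 + (141 + 4464 - 950)/401)/316591 = -120733560804*(28421 + (1/401)*3655)/316591 = -120733560804*(28421 + 3655/401)/316591 = -120733560804/316591*11400476/401 = -1376420062340542704/126952991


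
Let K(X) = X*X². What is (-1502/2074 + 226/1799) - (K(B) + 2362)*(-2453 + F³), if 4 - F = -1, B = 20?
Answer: 45002482623681/1865563 ≈ 2.4123e+7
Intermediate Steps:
F = 5 (F = 4 - 1*(-1) = 4 + 1 = 5)
K(X) = X³
(-1502/2074 + 226/1799) - (K(B) + 2362)*(-2453 + F³) = (-1502/2074 + 226/1799) - (20³ + 2362)*(-2453 + 5³) = (-1502*1/2074 + 226*(1/1799)) - (8000 + 2362)*(-2453 + 125) = (-751/1037 + 226/1799) - 10362*(-2328) = -1116687/1865563 - 1*(-24122736) = -1116687/1865563 + 24122736 = 45002482623681/1865563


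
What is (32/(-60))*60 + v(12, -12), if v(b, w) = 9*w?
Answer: -140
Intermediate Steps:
(32/(-60))*60 + v(12, -12) = (32/(-60))*60 + 9*(-12) = (32*(-1/60))*60 - 108 = -8/15*60 - 108 = -32 - 108 = -140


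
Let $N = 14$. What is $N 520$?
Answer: $7280$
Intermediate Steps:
$N 520 = 14 \cdot 520 = 7280$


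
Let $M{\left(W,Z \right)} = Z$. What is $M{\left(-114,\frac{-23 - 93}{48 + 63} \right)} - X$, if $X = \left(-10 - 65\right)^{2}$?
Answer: $- \frac{624491}{111} \approx -5626.0$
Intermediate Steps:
$X = 5625$ ($X = \left(-75\right)^{2} = 5625$)
$M{\left(-114,\frac{-23 - 93}{48 + 63} \right)} - X = \frac{-23 - 93}{48 + 63} - 5625 = - \frac{116}{111} - 5625 = - \frac{624491}{111}$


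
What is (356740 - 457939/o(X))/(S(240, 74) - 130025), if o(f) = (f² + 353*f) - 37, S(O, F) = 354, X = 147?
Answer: -26206732681/9526020673 ≈ -2.7511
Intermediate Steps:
o(f) = -37 + f² + 353*f
(356740 - 457939/o(X))/(S(240, 74) - 130025) = (356740 - 457939/(-37 + 147² + 353*147))/(354 - 130025) = (356740 - 457939/(-37 + 21609 + 51891))/(-129671) = (356740 - 457939/73463)*(-1/129671) = (26206732681/73463)*(-1/129671) = -26206732681/9526020673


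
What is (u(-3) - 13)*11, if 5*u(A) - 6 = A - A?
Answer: -649/5 ≈ -129.80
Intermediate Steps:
u(A) = 6/5 (u(A) = 6/5 + (A - A)/5 = 6/5 + (1/5)*0 = 6/5 + 0 = 6/5)
(u(-3) - 13)*11 = (6/5 - 13)*11 = -59/5*11 = -649/5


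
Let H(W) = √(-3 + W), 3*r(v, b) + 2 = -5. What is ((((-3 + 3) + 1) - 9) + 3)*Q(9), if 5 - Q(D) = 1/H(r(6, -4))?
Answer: -25 - 5*I*√3/4 ≈ -25.0 - 2.1651*I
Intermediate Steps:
r(v, b) = -7/3 (r(v, b) = -⅔ + (⅓)*(-5) = -⅔ - 5/3 = -7/3)
Q(D) = 5 + I*√3/4 (Q(D) = 5 - 1/(√(-3 - 7/3)) = 5 - 1/(√(-16/3)) = 5 - 1/(4*I*√3/3) = 5 - (-1)*I*√3/4 = 5 + I*√3/4)
((((-3 + 3) + 1) - 9) + 3)*Q(9) = ((((-3 + 3) + 1) - 9) + 3)*(5 + I*√3/4) = (((0 + 1) - 9) + 3)*(5 + I*√3/4) = ((1 - 9) + 3)*(5 + I*√3/4) = (-8 + 3)*(5 + I*√3/4) = -5*(5 + I*√3/4) = -25 - 5*I*√3/4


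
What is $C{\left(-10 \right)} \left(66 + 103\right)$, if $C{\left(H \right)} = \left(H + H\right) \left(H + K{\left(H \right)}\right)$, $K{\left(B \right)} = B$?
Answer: $67600$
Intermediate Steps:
$C{\left(H \right)} = 4 H^{2}$ ($C{\left(H \right)} = \left(H + H\right) \left(H + H\right) = 2 H 2 H = 4 H^{2}$)
$C{\left(-10 \right)} \left(66 + 103\right) = 4 \left(-10\right)^{2} \left(66 + 103\right) = 4 \cdot 100 \cdot 169 = 400 \cdot 169 = 67600$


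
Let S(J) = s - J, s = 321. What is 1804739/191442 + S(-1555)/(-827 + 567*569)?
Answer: 145279234109/15401317458 ≈ 9.4329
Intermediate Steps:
S(J) = 321 - J
1804739/191442 + S(-1555)/(-827 + 567*569) = 1804739/191442 + (321 - 1*(-1555))/(-827 + 567*569) = 1804739*(1/191442) + (321 + 1555)/(-827 + 322623) = 1804739/191442 + 1876/321796 = 1804739/191442 + 1876*(1/321796) = 1804739/191442 + 469/80449 = 145279234109/15401317458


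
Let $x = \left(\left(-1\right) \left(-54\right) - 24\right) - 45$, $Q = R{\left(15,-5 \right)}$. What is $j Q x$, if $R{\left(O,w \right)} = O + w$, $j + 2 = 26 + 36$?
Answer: $-9000$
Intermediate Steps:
$j = 60$ ($j = -2 + \left(26 + 36\right) = -2 + 62 = 60$)
$Q = 10$ ($Q = 15 - 5 = 10$)
$x = -15$ ($x = \left(54 - 24\right) - 45 = 30 - 45 = -15$)
$j Q x = 60 \cdot 10 \left(-15\right) = 600 \left(-15\right) = -9000$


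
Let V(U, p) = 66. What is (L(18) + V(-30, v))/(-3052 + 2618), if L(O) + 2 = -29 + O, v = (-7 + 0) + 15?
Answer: -53/434 ≈ -0.12212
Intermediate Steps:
v = 8 (v = -7 + 15 = 8)
L(O) = -31 + O (L(O) = -2 + (-29 + O) = -31 + O)
(L(18) + V(-30, v))/(-3052 + 2618) = ((-31 + 18) + 66)/(-3052 + 2618) = (-13 + 66)/(-434) = 53*(-1/434) = -53/434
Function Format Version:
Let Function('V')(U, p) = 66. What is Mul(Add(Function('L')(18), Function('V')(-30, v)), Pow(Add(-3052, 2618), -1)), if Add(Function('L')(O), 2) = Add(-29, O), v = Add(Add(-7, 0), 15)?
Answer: Rational(-53, 434) ≈ -0.12212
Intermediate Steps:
v = 8 (v = Add(-7, 15) = 8)
Function('L')(O) = Add(-31, O) (Function('L')(O) = Add(-2, Add(-29, O)) = Add(-31, O))
Mul(Add(Function('L')(18), Function('V')(-30, v)), Pow(Add(-3052, 2618), -1)) = Mul(Add(Add(-31, 18), 66), Pow(Add(-3052, 2618), -1)) = Mul(Add(-13, 66), Pow(-434, -1)) = Mul(53, Rational(-1, 434)) = Rational(-53, 434)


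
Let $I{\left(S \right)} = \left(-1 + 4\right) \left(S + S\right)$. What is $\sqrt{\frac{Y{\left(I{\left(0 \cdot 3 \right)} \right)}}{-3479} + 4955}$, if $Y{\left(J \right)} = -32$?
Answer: $\frac{\sqrt{1223931867}}{497} \approx 70.392$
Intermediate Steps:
$I{\left(S \right)} = 6 S$ ($I{\left(S \right)} = 3 \cdot 2 S = 6 S$)
$\sqrt{\frac{Y{\left(I{\left(0 \cdot 3 \right)} \right)}}{-3479} + 4955} = \sqrt{- \frac{32}{-3479} + 4955} = \sqrt{\left(-32\right) \left(- \frac{1}{3479}\right) + 4955} = \sqrt{\frac{32}{3479} + 4955} = \sqrt{\frac{17238477}{3479}} = \frac{\sqrt{1223931867}}{497}$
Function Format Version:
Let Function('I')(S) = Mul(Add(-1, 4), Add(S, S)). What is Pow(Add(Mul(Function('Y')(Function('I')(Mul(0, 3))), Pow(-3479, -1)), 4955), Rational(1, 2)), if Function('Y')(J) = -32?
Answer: Mul(Rational(1, 497), Pow(1223931867, Rational(1, 2))) ≈ 70.392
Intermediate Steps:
Function('I')(S) = Mul(6, S) (Function('I')(S) = Mul(3, Mul(2, S)) = Mul(6, S))
Pow(Add(Mul(Function('Y')(Function('I')(Mul(0, 3))), Pow(-3479, -1)), 4955), Rational(1, 2)) = Pow(Add(Mul(-32, Pow(-3479, -1)), 4955), Rational(1, 2)) = Pow(Add(Mul(-32, Rational(-1, 3479)), 4955), Rational(1, 2)) = Pow(Add(Rational(32, 3479), 4955), Rational(1, 2)) = Pow(Rational(17238477, 3479), Rational(1, 2)) = Mul(Rational(1, 497), Pow(1223931867, Rational(1, 2)))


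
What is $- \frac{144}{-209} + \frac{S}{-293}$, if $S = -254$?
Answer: $\frac{95278}{61237} \approx 1.5559$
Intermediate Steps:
$- \frac{144}{-209} + \frac{S}{-293} = - \frac{144}{-209} - \frac{254}{-293} = \left(-144\right) \left(- \frac{1}{209}\right) - - \frac{254}{293} = \frac{144}{209} + \frac{254}{293} = \frac{95278}{61237}$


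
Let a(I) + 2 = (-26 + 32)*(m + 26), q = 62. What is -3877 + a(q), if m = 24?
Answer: -3579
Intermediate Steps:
a(I) = 298 (a(I) = -2 + (-26 + 32)*(24 + 26) = -2 + 6*50 = -2 + 300 = 298)
-3877 + a(q) = -3877 + 298 = -3579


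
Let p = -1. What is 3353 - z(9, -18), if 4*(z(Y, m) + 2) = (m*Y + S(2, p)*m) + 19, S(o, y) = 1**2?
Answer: 13581/4 ≈ 3395.3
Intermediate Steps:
S(o, y) = 1
z(Y, m) = 11/4 + m/4 + Y*m/4 (z(Y, m) = -2 + ((m*Y + 1*m) + 19)/4 = -2 + ((Y*m + m) + 19)/4 = -2 + ((m + Y*m) + 19)/4 = -2 + (19 + m + Y*m)/4 = -2 + (19/4 + m/4 + Y*m/4) = 11/4 + m/4 + Y*m/4)
3353 - z(9, -18) = 3353 - (11/4 + (1/4)*(-18) + (1/4)*9*(-18)) = 3353 - (11/4 - 9/2 - 81/2) = 3353 - 1*(-169/4) = 3353 + 169/4 = 13581/4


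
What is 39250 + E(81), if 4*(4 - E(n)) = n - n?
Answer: 39254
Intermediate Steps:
E(n) = 4 (E(n) = 4 - (n - n)/4 = 4 - ¼*0 = 4 + 0 = 4)
39250 + E(81) = 39250 + 4 = 39254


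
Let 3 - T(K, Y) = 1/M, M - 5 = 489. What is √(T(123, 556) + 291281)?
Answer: 3*√7898197970/494 ≈ 539.71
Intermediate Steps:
M = 494 (M = 5 + 489 = 494)
T(K, Y) = 1481/494 (T(K, Y) = 3 - 1/494 = 1481/494)
√(T(123, 556) + 291281) = √(1481/494 + 291281) = √(143894295/494) = 3*√7898197970/494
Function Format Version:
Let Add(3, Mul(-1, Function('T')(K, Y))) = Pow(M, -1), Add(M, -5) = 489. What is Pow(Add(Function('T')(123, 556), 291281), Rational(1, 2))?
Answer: Mul(Rational(3, 494), Pow(7898197970, Rational(1, 2))) ≈ 539.71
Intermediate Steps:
M = 494 (M = Add(5, 489) = 494)
Function('T')(K, Y) = Rational(1481, 494) (Function('T')(K, Y) = Add(3, Mul(-1, Pow(494, -1))) = Add(3, Mul(-1, Rational(1, 494))) = Add(3, Rational(-1, 494)) = Rational(1481, 494))
Pow(Add(Function('T')(123, 556), 291281), Rational(1, 2)) = Pow(Add(Rational(1481, 494), 291281), Rational(1, 2)) = Pow(Rational(143894295, 494), Rational(1, 2)) = Mul(Rational(3, 494), Pow(7898197970, Rational(1, 2)))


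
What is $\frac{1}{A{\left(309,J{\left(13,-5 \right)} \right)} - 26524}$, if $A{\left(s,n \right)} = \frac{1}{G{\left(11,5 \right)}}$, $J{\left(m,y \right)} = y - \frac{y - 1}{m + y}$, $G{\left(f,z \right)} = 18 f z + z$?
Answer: $- \frac{995}{26391379} \approx -3.7702 \cdot 10^{-5}$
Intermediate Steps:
$G{\left(f,z \right)} = z + 18 f z$ ($G{\left(f,z \right)} = 18 f z + z = z + 18 f z$)
$J{\left(m,y \right)} = y - \frac{-1 + y}{m + y}$
$A{\left(s,n \right)} = \frac{1}{995}$ ($A{\left(s,n \right)} = \frac{1}{5 \left(1 + 18 \cdot 11\right)} = \frac{1}{5 \left(1 + 198\right)} = \frac{1}{5 \cdot 199} = \frac{1}{995}$)
$\frac{1}{A{\left(309,J{\left(13,-5 \right)} \right)} - 26524} = \frac{1}{\frac{1}{995} - 26524} = \frac{1}{- \frac{26391379}{995}} = - \frac{995}{26391379}$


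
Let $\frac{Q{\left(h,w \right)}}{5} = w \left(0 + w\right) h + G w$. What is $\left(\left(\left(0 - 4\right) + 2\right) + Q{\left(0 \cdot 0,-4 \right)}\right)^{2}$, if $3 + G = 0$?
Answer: $3364$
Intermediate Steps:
$G = -3$ ($G = -3 + 0 = -3$)
$Q{\left(h,w \right)} = - 15 w + 5 h w^{2}$ ($Q{\left(h,w \right)} = 5 \left(w \left(0 + w\right) h - 3 w\right) = 5 \left(w w h - 3 w\right) = 5 \left(w^{2} h - 3 w\right) = 5 \left(h w^{2} - 3 w\right) = 5 \left(- 3 w + h w^{2}\right) = - 15 w + 5 h w^{2}$)
$\left(\left(\left(0 - 4\right) + 2\right) + Q{\left(0 \cdot 0,-4 \right)}\right)^{2} = \left(\left(\left(0 - 4\right) + 2\right) + 5 \left(-4\right) \left(-3 + 0 \cdot 0 \left(-4\right)\right)\right)^{2} = \left(\left(-4 + 2\right) + 5 \left(-4\right) \left(-3 + 0 \left(-4\right)\right)\right)^{2} = \left(-2 + 5 \left(-4\right) \left(-3 + 0\right)\right)^{2} = \left(-2 + 5 \left(-4\right) \left(-3\right)\right)^{2} = \left(-2 + 60\right)^{2} = 58^{2} = 3364$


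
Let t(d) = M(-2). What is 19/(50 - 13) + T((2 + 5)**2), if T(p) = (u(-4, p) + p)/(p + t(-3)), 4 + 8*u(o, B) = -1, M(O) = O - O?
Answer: 21767/14504 ≈ 1.5008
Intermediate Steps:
M(O) = 0
u(o, B) = -5/8 (u(o, B) = -1/2 + (1/8)*(-1) = -1/2 - 1/8 = -5/8)
t(d) = 0
T(p) = (-5/8 + p)/p (T(p) = (-5/8 + p)/(p + 0) = (-5/8 + p)/p)
19/(50 - 13) + T((2 + 5)**2) = 19/(50 - 13) + (-5/8 + (2 + 5)**2)/((2 + 5)**2) = 19/37 + (-5/8 + 7**2)/(7**2) = 19*(1/37) + (-5/8 + 49)/49 = 19/37 + (1/49)*(387/8) = 19/37 + 387/392 = 21767/14504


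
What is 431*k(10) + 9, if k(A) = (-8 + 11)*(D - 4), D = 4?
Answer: 9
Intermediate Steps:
k(A) = 0 (k(A) = (-8 + 11)*(4 - 4) = 3*0 = 0)
431*k(10) + 9 = 431*0 + 9 = 0 + 9 = 9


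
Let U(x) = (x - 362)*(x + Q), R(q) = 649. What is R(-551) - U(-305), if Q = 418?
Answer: 76020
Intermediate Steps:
U(x) = (-362 + x)*(418 + x) (U(x) = (x - 362)*(x + 418) = (-362 + x)*(418 + x))
R(-551) - U(-305) = 649 - (-151316 + (-305)² + 56*(-305)) = 649 - (-151316 + 93025 - 17080) = 649 - 1*(-75371) = 649 + 75371 = 76020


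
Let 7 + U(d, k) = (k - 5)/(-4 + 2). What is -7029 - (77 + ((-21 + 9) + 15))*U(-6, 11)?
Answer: -6229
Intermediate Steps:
U(d, k) = -9/2 - k/2 (U(d, k) = -7 + (k - 5)/(-4 + 2) = -7 + (-5 + k)/(-2) = -7 + (-5 + k)*(-½) = -7 + (5/2 - k/2) = -9/2 - k/2)
-7029 - (77 + ((-21 + 9) + 15))*U(-6, 11) = -7029 - (77 + ((-21 + 9) + 15))*(-9/2 - ½*11) = -7029 - (77 + (-12 + 15))*(-9/2 - 11/2) = -7029 - (77 + 3)*(-10) = -7029 - 80*(-10) = -7029 - 1*(-800) = -7029 + 800 = -6229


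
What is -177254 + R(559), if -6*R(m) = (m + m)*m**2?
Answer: -175208641/3 ≈ -5.8403e+7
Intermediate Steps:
R(m) = -m**3/3 (R(m) = -(m + m)*m**2/6 = -2*m*m**2/6 = -m**3/3)
-177254 + R(559) = -177254 - 1/3*559**3 = -177254 - 1/3*174676879 = -177254 - 174676879/3 = -175208641/3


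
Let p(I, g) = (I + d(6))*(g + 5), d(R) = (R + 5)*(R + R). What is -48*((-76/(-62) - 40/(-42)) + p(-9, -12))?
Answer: 8945488/217 ≈ 41223.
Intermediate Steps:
d(R) = 2*R*(5 + R) (d(R) = (5 + R)*(2*R) = 2*R*(5 + R))
p(I, g) = (5 + g)*(132 + I) (p(I, g) = (I + 2*6*(5 + 6))*(g + 5) = (I + 2*6*11)*(5 + g) = (I + 132)*(5 + g) = (132 + I)*(5 + g) = (5 + g)*(132 + I))
-48*((-76/(-62) - 40/(-42)) + p(-9, -12)) = -48*((-76/(-62) - 40/(-42)) + (660 + 5*(-9) + 132*(-12) - 9*(-12))) = -48*((-76*(-1/62) - 40*(-1/42)) + (660 - 45 - 1584 + 108)) = -48*((38/31 + 20/21) - 861) = -48*(1418/651 - 861) = -48*(-559093/651) = 8945488/217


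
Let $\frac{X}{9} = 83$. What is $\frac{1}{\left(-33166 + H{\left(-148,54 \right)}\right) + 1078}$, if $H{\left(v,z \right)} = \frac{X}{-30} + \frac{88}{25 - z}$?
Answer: $- \frac{290}{9313621} \approx -3.1137 \cdot 10^{-5}$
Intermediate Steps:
$X = 747$ ($X = 9 \cdot 83 = 747$)
$H{\left(v,z \right)} = - \frac{249}{10} + \frac{88}{25 - z}$ ($H{\left(v,z \right)} = \frac{747}{-30} + \frac{88}{25 - z} = 747 \left(- \frac{1}{30}\right) + \frac{88}{25 - z} = - \frac{249}{10} + \frac{88}{25 - z}$)
$\frac{1}{\left(-33166 + H{\left(-148,54 \right)}\right) + 1078} = \frac{1}{\left(-33166 + \frac{5345 - 13446}{10 \left(-25 + 54\right)}\right) + 1078} = \frac{1}{\left(-33166 + \frac{5345 - 13446}{10 \cdot 29}\right) + 1078} = \frac{1}{\left(-33166 + \frac{1}{10} \cdot \frac{1}{29} \left(-8101\right)\right) + 1078} = \frac{1}{\left(-33166 - \frac{8101}{290}\right) + 1078} = \frac{1}{- \frac{9626241}{290} + 1078} = \frac{1}{- \frac{9313621}{290}} = - \frac{290}{9313621}$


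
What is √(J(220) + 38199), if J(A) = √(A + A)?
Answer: √(38199 + 2*√110) ≈ 195.50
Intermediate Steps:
J(A) = √2*√A (J(A) = √(2*A) = √2*√A)
√(J(220) + 38199) = √(√2*√220 + 38199) = √(√2*(2*√55) + 38199) = √(2*√110 + 38199) = √(38199 + 2*√110)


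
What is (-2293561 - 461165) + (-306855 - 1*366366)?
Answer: -3427947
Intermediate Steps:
(-2293561 - 461165) + (-306855 - 1*366366) = -2754726 + (-306855 - 366366) = -2754726 - 673221 = -3427947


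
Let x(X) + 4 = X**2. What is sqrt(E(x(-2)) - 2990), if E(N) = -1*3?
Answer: I*sqrt(2993) ≈ 54.708*I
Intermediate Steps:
x(X) = -4 + X**2
E(N) = -3
sqrt(E(x(-2)) - 2990) = sqrt(-3 - 2990) = sqrt(-2993) = I*sqrt(2993)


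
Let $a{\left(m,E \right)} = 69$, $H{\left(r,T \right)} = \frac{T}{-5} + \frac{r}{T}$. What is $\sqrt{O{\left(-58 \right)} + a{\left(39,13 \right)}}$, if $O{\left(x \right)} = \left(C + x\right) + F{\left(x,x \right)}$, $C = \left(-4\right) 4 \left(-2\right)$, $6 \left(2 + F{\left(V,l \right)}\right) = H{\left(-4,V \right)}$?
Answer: $\frac{\sqrt{902915}}{145} \approx 6.5532$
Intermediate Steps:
$H{\left(r,T \right)} = - \frac{T}{5} + \frac{r}{T}$ ($H{\left(r,T \right)} = T \left(- \frac{1}{5}\right) + \frac{r}{T} = - \frac{T}{5} + \frac{r}{T}$)
$F{\left(V,l \right)} = -2 - \frac{2}{3 V} - \frac{V}{30}$ ($F{\left(V,l \right)} = -2 + \frac{- \frac{V}{5} - \frac{4}{V}}{6} = -2 + \frac{- \frac{4}{V} - \frac{V}{5}}{6} = -2 - \left(\frac{V}{30} + \frac{2}{3 V}\right) = -2 - \frac{2}{3 V} - \frac{V}{30}$)
$C = 32$ ($C = \left(-16\right) \left(-2\right) = 32$)
$O{\left(x \right)} = 30 - \frac{2}{3 x} + \frac{29 x}{30}$ ($O{\left(x \right)} = \left(32 + x\right) - \left(2 + \frac{x}{30} + \frac{2}{3 x}\right) = 30 - \frac{2}{3 x} + \frac{29 x}{30}$)
$\sqrt{O{\left(-58 \right)} + a{\left(39,13 \right)}} = \sqrt{\left(30 - \frac{2}{3 \left(-58\right)} + \frac{29}{30} \left(-58\right)\right) + 69} = \sqrt{\left(30 - - \frac{1}{87} - \frac{841}{15}\right) + 69} = \sqrt{\left(30 + \frac{1}{87} - \frac{841}{15}\right) + 69} = \sqrt{- \frac{3778}{145} + 69} = \sqrt{\frac{6227}{145}} = \frac{\sqrt{902915}}{145}$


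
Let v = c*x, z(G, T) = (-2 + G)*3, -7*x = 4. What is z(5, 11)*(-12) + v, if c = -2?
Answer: -748/7 ≈ -106.86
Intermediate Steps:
x = -4/7 (x = -⅐*4 = -4/7 ≈ -0.57143)
z(G, T) = -6 + 3*G
v = 8/7 (v = -2*(-4/7) = 8/7 ≈ 1.1429)
z(5, 11)*(-12) + v = (-6 + 3*5)*(-12) + 8/7 = (-6 + 15)*(-12) + 8/7 = 9*(-12) + 8/7 = -108 + 8/7 = -748/7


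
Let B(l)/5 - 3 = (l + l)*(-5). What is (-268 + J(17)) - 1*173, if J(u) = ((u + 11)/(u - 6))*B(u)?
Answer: -28231/11 ≈ -2566.5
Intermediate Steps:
B(l) = 15 - 50*l (B(l) = 15 + 5*((l + l)*(-5)) = 15 + 5*((2*l)*(-5)) = 15 + 5*(-10*l) = 15 - 50*l)
J(u) = (11 + u)*(15 - 50*u)/(-6 + u) (J(u) = ((u + 11)/(u - 6))*(15 - 50*u) = ((11 + u)/(-6 + u))*(15 - 50*u) = (11 + u)*(15 - 50*u)/(-6 + u))
(-268 + J(17)) - 1*173 = (-268 + 5*(33 - 107*17 - 10*17²)/(-6 + 17)) - 1*173 = (-268 + 5*(33 - 1819 - 10*289)/11) - 173 = (-268 + 5*(1/11)*(33 - 1819 - 2890)) - 173 = (-268 + 5*(1/11)*(-4676)) - 173 = (-268 - 23380/11) - 173 = -26328/11 - 173 = -28231/11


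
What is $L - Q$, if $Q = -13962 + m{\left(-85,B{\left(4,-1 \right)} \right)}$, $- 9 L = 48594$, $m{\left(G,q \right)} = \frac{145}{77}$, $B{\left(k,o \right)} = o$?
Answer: $\frac{1977541}{231} \approx 8560.8$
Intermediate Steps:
$m{\left(G,q \right)} = \frac{145}{77}$ ($m{\left(G,q \right)} = 145 \cdot \frac{1}{77} = \frac{145}{77}$)
$L = - \frac{16198}{3}$ ($L = \left(- \frac{1}{9}\right) 48594 = - \frac{16198}{3} \approx -5399.3$)
$Q = - \frac{1074929}{77}$ ($Q = -13962 + \frac{145}{77} = - \frac{1074929}{77} \approx -13960.0$)
$L - Q = - \frac{16198}{3} - - \frac{1074929}{77} = - \frac{16198}{3} + \frac{1074929}{77} = \frac{1977541}{231}$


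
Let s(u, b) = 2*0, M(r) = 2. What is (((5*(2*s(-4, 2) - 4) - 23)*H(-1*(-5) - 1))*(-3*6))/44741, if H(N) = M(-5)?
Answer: 1548/44741 ≈ 0.034599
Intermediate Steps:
s(u, b) = 0
H(N) = 2
(((5*(2*s(-4, 2) - 4) - 23)*H(-1*(-5) - 1))*(-3*6))/44741 = (((5*(2*0 - 4) - 23)*2)*(-3*6))/44741 = (((5*(0 - 4) - 23)*2)*(-18))*(1/44741) = (((5*(-4) - 23)*2)*(-18))*(1/44741) = (((-20 - 23)*2)*(-18))*(1/44741) = (-43*2*(-18))*(1/44741) = -86*(-18)*(1/44741) = 1548*(1/44741) = 1548/44741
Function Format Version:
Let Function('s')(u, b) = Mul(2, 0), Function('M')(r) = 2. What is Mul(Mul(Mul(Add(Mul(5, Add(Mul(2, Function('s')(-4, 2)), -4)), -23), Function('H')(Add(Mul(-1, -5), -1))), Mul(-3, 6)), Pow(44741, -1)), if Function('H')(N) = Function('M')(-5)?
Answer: Rational(1548, 44741) ≈ 0.034599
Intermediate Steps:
Function('s')(u, b) = 0
Function('H')(N) = 2
Mul(Mul(Mul(Add(Mul(5, Add(Mul(2, Function('s')(-4, 2)), -4)), -23), Function('H')(Add(Mul(-1, -5), -1))), Mul(-3, 6)), Pow(44741, -1)) = Mul(Mul(Mul(Add(Mul(5, Add(Mul(2, 0), -4)), -23), 2), Mul(-3, 6)), Pow(44741, -1)) = Mul(Mul(Mul(Add(Mul(5, Add(0, -4)), -23), 2), -18), Rational(1, 44741)) = Mul(Mul(Mul(Add(Mul(5, -4), -23), 2), -18), Rational(1, 44741)) = Mul(Mul(Mul(Add(-20, -23), 2), -18), Rational(1, 44741)) = Mul(Mul(Mul(-43, 2), -18), Rational(1, 44741)) = Mul(Mul(-86, -18), Rational(1, 44741)) = Mul(1548, Rational(1, 44741)) = Rational(1548, 44741)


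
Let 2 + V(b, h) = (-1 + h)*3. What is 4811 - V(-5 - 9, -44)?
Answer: 4948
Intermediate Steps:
V(b, h) = -5 + 3*h (V(b, h) = -2 + (-1 + h)*3 = -2 + (-3 + 3*h) = -5 + 3*h)
4811 - V(-5 - 9, -44) = 4811 - (-5 + 3*(-44)) = 4811 - (-5 - 132) = 4811 - 1*(-137) = 4811 + 137 = 4948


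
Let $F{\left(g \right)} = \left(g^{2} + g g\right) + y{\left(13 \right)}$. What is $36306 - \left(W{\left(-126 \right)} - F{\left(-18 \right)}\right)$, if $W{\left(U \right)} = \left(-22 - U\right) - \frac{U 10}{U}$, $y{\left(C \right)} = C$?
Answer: $36873$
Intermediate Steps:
$F{\left(g \right)} = 13 + 2 g^{2}$ ($F{\left(g \right)} = \left(g^{2} + g g\right) + 13 = \left(g^{2} + g^{2}\right) + 13 = 2 g^{2} + 13 = 13 + 2 g^{2}$)
$W{\left(U \right)} = -32 - U$ ($W{\left(U \right)} = \left(-22 - U\right) - \frac{10 U}{U} = \left(-22 - U\right) - 10 = -32 - U$)
$36306 - \left(W{\left(-126 \right)} - F{\left(-18 \right)}\right) = 36306 - \left(\left(-32 - -126\right) - \left(13 + 2 \left(-18\right)^{2}\right)\right) = 36306 - \left(\left(-32 + 126\right) - \left(13 + 2 \cdot 324\right)\right) = 36306 - \left(94 - \left(13 + 648\right)\right) = 36306 - \left(94 - 661\right) = 36306 - -567 = 36306 + 567 = 36873$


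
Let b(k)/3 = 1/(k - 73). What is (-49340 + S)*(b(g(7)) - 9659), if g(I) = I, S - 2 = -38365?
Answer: 1694254527/2 ≈ 8.4713e+8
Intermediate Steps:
S = -38363 (S = 2 - 38365 = -38363)
b(k) = 3/(-73 + k) (b(k) = 3/(k - 73) = 3/(-73 + k))
(-49340 + S)*(b(g(7)) - 9659) = (-49340 - 38363)*(3/(-73 + 7) - 9659) = -87703*(3/(-66) - 9659) = -87703*(3*(-1/66) - 9659) = -87703*(-1/22 - 9659) = -87703*(-212499/22) = 1694254527/2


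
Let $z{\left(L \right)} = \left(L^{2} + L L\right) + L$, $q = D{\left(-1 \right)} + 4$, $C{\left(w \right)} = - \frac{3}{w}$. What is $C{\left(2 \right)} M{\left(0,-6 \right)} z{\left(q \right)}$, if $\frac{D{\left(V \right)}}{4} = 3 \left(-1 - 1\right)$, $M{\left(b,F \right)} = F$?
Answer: $7020$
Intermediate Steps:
$D{\left(V \right)} = -24$ ($D{\left(V \right)} = 4 \cdot 3 \left(-1 - 1\right) = 4 \cdot 3 \left(-2\right) = 4 \left(-6\right) = -24$)
$q = -20$ ($q = -24 + 4 = -20$)
$z{\left(L \right)} = L + 2 L^{2}$ ($z{\left(L \right)} = \left(L^{2} + L^{2}\right) + L = 2 L^{2} + L = L + 2 L^{2}$)
$C{\left(2 \right)} M{\left(0,-6 \right)} z{\left(q \right)} = - \frac{3}{2} \left(-6\right) \left(- 20 \left(1 + 2 \left(-20\right)\right)\right) = \left(-3\right) \frac{1}{2} \left(-6\right) \left(- 20 \left(1 - 40\right)\right) = \left(- \frac{3}{2}\right) \left(-6\right) \left(\left(-20\right) \left(-39\right)\right) = 9 \cdot 780 = 7020$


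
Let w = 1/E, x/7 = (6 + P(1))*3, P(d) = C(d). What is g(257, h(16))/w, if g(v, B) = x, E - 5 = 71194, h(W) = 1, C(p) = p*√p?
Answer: 10466253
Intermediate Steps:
C(p) = p^(3/2)
E = 71199 (E = 5 + 71194 = 71199)
P(d) = d^(3/2)
x = 147 (x = 7*((6 + 1^(3/2))*3) = 7*((6 + 1)*3) = 7*(7*3) = 7*21 = 147)
g(v, B) = 147
w = 1/71199 ≈ 1.4045e-5
g(257, h(16))/w = 147/(1/71199) = 147*71199 = 10466253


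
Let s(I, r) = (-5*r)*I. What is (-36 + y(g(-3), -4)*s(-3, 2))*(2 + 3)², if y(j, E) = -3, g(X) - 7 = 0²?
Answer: -3150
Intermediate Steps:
g(X) = 7 (g(X) = 7 + 0² = 7 + 0 = 7)
s(I, r) = -5*I*r
(-36 + y(g(-3), -4)*s(-3, 2))*(2 + 3)² = (-36 - (-15)*(-3)*2)*(2 + 3)² = (-36 - 3*30)*5² = (-36 - 90)*25 = -126*25 = -3150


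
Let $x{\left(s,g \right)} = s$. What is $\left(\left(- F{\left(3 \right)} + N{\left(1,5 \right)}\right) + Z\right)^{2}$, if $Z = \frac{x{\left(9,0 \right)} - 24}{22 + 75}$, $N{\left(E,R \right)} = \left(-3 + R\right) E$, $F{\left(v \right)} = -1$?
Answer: $\frac{76176}{9409} \approx 8.0961$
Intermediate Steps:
$N{\left(E,R \right)} = E \left(-3 + R\right)$
$Z = - \frac{15}{97}$ ($Z = \frac{9 - 24}{22 + 75} = - \frac{15}{97} \approx -0.15464$)
$\left(\left(- F{\left(3 \right)} + N{\left(1,5 \right)}\right) + Z\right)^{2} = \left(\left(\left(-1\right) \left(-1\right) + 1 \left(-3 + 5\right)\right) - \frac{15}{97}\right)^{2} = \left(\left(1 + 1 \cdot 2\right) - \frac{15}{97}\right)^{2} = \left(\left(1 + 2\right) - \frac{15}{97}\right)^{2} = \left(3 - \frac{15}{97}\right)^{2} = \left(\frac{276}{97}\right)^{2} = \frac{76176}{9409}$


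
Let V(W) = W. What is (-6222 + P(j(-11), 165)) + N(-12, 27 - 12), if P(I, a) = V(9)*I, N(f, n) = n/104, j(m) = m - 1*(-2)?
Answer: -655497/104 ≈ -6302.9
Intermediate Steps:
j(m) = 2 + m (j(m) = m + 2 = 2 + m)
N(f, n) = n/104 (N(f, n) = n*(1/104) = n/104)
P(I, a) = 9*I
(-6222 + P(j(-11), 165)) + N(-12, 27 - 12) = (-6222 + 9*(2 - 11)) + (27 - 12)/104 = (-6222 + 9*(-9)) + (1/104)*15 = (-6222 - 81) + 15/104 = -6303 + 15/104 = -655497/104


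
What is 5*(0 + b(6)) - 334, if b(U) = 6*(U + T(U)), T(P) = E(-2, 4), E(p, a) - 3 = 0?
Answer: -64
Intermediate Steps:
E(p, a) = 3 (E(p, a) = 3 + 0 = 3)
T(P) = 3
b(U) = 18 + 6*U (b(U) = 6*(U + 3) = 6*(3 + U) = 18 + 6*U)
5*(0 + b(6)) - 334 = 5*(0 + (18 + 6*6)) - 334 = 5*(0 + (18 + 36)) - 334 = 5*(0 + 54) - 334 = 5*54 - 334 = 270 - 334 = -64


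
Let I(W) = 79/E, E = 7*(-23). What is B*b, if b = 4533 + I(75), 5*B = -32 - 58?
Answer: -13135212/161 ≈ -81585.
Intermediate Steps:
E = -161
I(W) = -79/161 (I(W) = 79/(-161) = 79*(-1/161) = -79/161)
B = -18 (B = (-32 - 58)/5 = (1/5)*(-90) = -18)
b = 729734/161 (b = 4533 - 79/161 = 729734/161 ≈ 4532.5)
B*b = -18*729734/161 = -13135212/161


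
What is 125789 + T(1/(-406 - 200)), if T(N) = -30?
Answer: 125759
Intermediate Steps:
125789 + T(1/(-406 - 200)) = 125789 - 30 = 125759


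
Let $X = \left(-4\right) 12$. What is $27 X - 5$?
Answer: $-1301$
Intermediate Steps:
$X = -48$
$27 X - 5 = 27 \left(-48\right) - 5 = -1296 - 5 = -1301$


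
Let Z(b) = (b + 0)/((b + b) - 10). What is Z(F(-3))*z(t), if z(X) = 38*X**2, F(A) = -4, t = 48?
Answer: 19456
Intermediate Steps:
Z(b) = b/(-10 + 2*b) (Z(b) = b/(2*b - 10) = b/(-10 + 2*b))
Z(F(-3))*z(t) = ((1/2)*(-4)/(-5 - 4))*(38*48**2) = ((1/2)*(-4)/(-9))*(38*2304) = ((1/2)*(-4)*(-1/9))*87552 = (2/9)*87552 = 19456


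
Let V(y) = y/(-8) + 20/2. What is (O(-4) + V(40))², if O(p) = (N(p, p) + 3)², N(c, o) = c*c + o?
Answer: 52900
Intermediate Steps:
V(y) = 10 - y/8 (V(y) = y*(-⅛) + 20*(½) = -y/8 + 10 = 10 - y/8)
N(c, o) = o + c² (N(c, o) = c² + o = o + c²)
O(p) = (3 + p + p²)² (O(p) = ((p + p²) + 3)² = (3 + p + p²)²)
(O(-4) + V(40))² = ((3 - 4 + (-4)²)² + (10 - ⅛*40))² = ((3 - 4 + 16)² + (10 - 5))² = (15² + 5)² = (225 + 5)² = 230² = 52900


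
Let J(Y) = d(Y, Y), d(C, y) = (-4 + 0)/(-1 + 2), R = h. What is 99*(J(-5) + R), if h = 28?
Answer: 2376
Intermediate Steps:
R = 28
d(C, y) = -4 (d(C, y) = -4/1 = -4*1 = -4)
J(Y) = -4
99*(J(-5) + R) = 99*(-4 + 28) = 99*24 = 2376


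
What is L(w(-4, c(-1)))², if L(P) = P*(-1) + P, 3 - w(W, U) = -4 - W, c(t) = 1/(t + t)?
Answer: 0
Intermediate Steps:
c(t) = 1/(2*t)
w(W, U) = 7 + W (w(W, U) = 3 - (-4 - W) = 3 + (4 + W) = 7 + W)
L(P) = 0 (L(P) = -P + P = 0)
L(w(-4, c(-1)))² = 0² = 0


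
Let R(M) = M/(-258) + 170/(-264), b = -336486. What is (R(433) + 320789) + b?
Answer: -89109353/5676 ≈ -15699.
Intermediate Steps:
R(M) = -85/132 - M/258 (R(M) = M*(-1/258) + 170*(-1/264) = -M/258 - 85/132 = -85/132 - M/258)
(R(433) + 320789) + b = ((-85/132 - 1/258*433) + 320789) - 336486 = ((-85/132 - 433/258) + 320789) - 336486 = (-13181/5676 + 320789) - 336486 = 1820785183/5676 - 336486 = -89109353/5676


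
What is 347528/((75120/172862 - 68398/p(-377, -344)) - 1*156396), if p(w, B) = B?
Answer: -5166397121696/2322041266183 ≈ -2.2249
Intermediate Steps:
347528/((75120/172862 - 68398/p(-377, -344)) - 1*156396) = 347528/((75120/172862 - 68398/(-344)) - 1*156396) = 347528/((75120*(1/172862) - 68398*(-1/344)) - 156396) = 347528/((37560/86431 + 34199/172) - 156396) = 347528/(2962314089/14866132 - 156396) = 347528/(-2322041266183/14866132) = 347528*(-14866132/2322041266183) = -5166397121696/2322041266183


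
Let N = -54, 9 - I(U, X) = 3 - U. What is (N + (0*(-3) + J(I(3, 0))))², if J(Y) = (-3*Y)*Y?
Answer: 88209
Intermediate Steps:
I(U, X) = 6 + U (I(U, X) = 9 - (3 - U) = 9 + (-3 + U) = 6 + U)
J(Y) = -3*Y²
(N + (0*(-3) + J(I(3, 0))))² = (-54 + (0*(-3) - 3*(6 + 3)²))² = (-54 + (0 - 3*9²))² = (-54 + (0 - 3*81))² = (-54 + (0 - 243))² = (-54 - 243)² = (-297)² = 88209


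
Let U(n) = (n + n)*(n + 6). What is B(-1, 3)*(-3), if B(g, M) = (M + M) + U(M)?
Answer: -180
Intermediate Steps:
U(n) = 2*n*(6 + n) (U(n) = (2*n)*(6 + n) = 2*n*(6 + n))
B(g, M) = 2*M + 2*M*(6 + M) (B(g, M) = (M + M) + 2*M*(6 + M) = 2*M + 2*M*(6 + M))
B(-1, 3)*(-3) = (2*3*(7 + 3))*(-3) = (2*3*10)*(-3) = 60*(-3) = -180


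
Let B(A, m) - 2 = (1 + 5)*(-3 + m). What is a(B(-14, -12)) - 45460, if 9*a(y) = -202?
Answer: -409342/9 ≈ -45482.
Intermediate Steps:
B(A, m) = -16 + 6*m (B(A, m) = 2 + (1 + 5)*(-3 + m) = 2 + 6*(-3 + m) = 2 + (-18 + 6*m) = -16 + 6*m)
a(y) = -202/9 (a(y) = (⅑)*(-202) = -202/9)
a(B(-14, -12)) - 45460 = -202/9 - 45460 = -409342/9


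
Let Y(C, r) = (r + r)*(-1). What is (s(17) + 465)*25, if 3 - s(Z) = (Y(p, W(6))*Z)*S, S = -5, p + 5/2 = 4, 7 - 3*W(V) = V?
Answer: 30850/3 ≈ 10283.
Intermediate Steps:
W(V) = 7/3 - V/3
p = 3/2 (p = -5/2 + 4 = 3/2 ≈ 1.5000)
Y(C, r) = -2*r (Y(C, r) = (2*r)*(-1) = -2*r)
s(Z) = 3 - 10*Z/3 (s(Z) = 3 - (-2*(7/3 - ⅓*6))*Z*(-5) = 3 - (-2*(7/3 - 2))*Z*(-5) = 3 - (-2*⅓)*Z*(-5) = 3 - (-2*Z/3)*(-5) = 3 - 10*Z/3)
(s(17) + 465)*25 = ((3 - 10/3*17) + 465)*25 = ((3 - 170/3) + 465)*25 = (-161/3 + 465)*25 = (1234/3)*25 = 30850/3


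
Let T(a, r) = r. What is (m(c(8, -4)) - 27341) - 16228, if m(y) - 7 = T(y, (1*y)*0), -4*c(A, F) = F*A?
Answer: -43562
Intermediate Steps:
c(A, F) = -A*F/4 (c(A, F) = -F*A/4 = -A*F/4)
m(y) = 7 (m(y) = 7 + (1*y)*0 = 7 + y*0 = 7 + 0 = 7)
(m(c(8, -4)) - 27341) - 16228 = (7 - 27341) - 16228 = -27334 - 16228 = -43562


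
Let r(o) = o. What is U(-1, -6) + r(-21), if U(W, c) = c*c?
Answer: 15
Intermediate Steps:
U(W, c) = c²
U(-1, -6) + r(-21) = (-6)² - 21 = 36 - 21 = 15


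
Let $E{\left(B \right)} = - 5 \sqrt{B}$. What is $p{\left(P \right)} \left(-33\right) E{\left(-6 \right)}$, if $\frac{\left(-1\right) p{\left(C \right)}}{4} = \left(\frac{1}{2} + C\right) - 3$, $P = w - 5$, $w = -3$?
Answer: $6930 i \sqrt{6} \approx 16975.0 i$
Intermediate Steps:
$P = -8$ ($P = -3 - 5 = -8$)
$p{\left(C \right)} = 10 - 4 C$ ($p{\left(C \right)} = - 4 \left(\left(\frac{1}{2} + C\right) - 3\right) = - 4 \left(- \frac{5}{2} + C\right) = 10 - 4 C$)
$p{\left(P \right)} \left(-33\right) E{\left(-6 \right)} = \left(10 - -32\right) \left(-33\right) \left(- 5 \sqrt{-6}\right) = \left(10 + 32\right) \left(-33\right) \left(- 5 i \sqrt{6}\right) = 42 \left(-33\right) \left(- 5 i \sqrt{6}\right) = - 1386 \left(- 5 i \sqrt{6}\right) = 6930 i \sqrt{6}$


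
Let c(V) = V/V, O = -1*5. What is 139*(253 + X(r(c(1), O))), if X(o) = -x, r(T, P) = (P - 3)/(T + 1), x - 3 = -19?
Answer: 37391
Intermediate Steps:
x = -16 (x = 3 - 19 = -16)
O = -5
c(V) = 1
r(T, P) = (-3 + P)/(1 + T)
X(o) = 16 (X(o) = -1*(-16) = 16)
139*(253 + X(r(c(1), O))) = 139*(253 + 16) = 139*269 = 37391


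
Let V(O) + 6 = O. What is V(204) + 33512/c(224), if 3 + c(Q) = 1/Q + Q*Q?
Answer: 2232779782/11238753 ≈ 198.67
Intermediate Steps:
V(O) = -6 + O
c(Q) = -3 + 1/Q + Q² (c(Q) = -3 + (1/Q + Q*Q) = -3 + (1/Q + Q²) = -3 + 1/Q + Q²)
V(204) + 33512/c(224) = (-6 + 204) + 33512/(-3 + 1/224 + 224²) = 198 + 33512/(-3 + 1/224 + 50176) = 198 + 33512/(11238753/224) = 198 + 33512*(224/11238753) = 198 + 7506688/11238753 = 2232779782/11238753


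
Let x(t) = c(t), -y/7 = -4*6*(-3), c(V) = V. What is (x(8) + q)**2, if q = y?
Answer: 246016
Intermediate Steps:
y = -504 (y = -7*(-4*6)*(-3) = -(-168)*(-3) = -7*72 = -504)
x(t) = t
q = -504
(x(8) + q)**2 = (8 - 504)**2 = (-496)**2 = 246016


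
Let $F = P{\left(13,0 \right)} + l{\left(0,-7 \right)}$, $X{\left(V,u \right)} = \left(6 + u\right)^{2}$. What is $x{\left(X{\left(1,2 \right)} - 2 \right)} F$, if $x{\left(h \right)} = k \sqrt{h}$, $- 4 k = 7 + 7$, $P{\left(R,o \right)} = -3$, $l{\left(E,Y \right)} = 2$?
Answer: $\frac{7 \sqrt{62}}{2} \approx 27.559$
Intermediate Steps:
$k = - \frac{7}{2}$ ($k = - \frac{7 + 7}{4} = \left(- \frac{1}{4}\right) 14 = - \frac{7}{2} \approx -3.5$)
$x{\left(h \right)} = - \frac{7 \sqrt{h}}{2}$
$F = -1$ ($F = -3 + 2 = -1$)
$x{\left(X{\left(1,2 \right)} - 2 \right)} F = - \frac{7 \sqrt{\left(6 + 2\right)^{2} - 2}}{2} \left(-1\right) = - \frac{7 \sqrt{8^{2} - 2}}{2} \left(-1\right) = - \frac{7 \sqrt{64 - 2}}{2} \left(-1\right) = - \frac{7 \sqrt{62}}{2} \left(-1\right) = \frac{7 \sqrt{62}}{2}$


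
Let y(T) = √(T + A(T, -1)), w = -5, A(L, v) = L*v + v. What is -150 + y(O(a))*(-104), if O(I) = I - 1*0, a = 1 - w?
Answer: -150 - 104*I ≈ -150.0 - 104.0*I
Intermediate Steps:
A(L, v) = v + L*v
a = 6 (a = 1 - 1*(-5) = 1 + 5 = 6)
O(I) = I (O(I) = I + 0 = I)
y(T) = I (y(T) = √(T - (1 + T)) = √(T + (-1 - T)) = √(-1) = I)
-150 + y(O(a))*(-104) = -150 + I*(-104) = -150 - 104*I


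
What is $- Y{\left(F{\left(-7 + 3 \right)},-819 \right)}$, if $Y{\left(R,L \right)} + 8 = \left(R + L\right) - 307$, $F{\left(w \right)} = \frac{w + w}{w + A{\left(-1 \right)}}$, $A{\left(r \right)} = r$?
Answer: $\frac{5662}{5} \approx 1132.4$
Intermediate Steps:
$F{\left(w \right)} = \frac{2 w}{-1 + w}$ ($F{\left(w \right)} = \frac{w + w}{w - 1} = \frac{2 w}{-1 + w}$)
$Y{\left(R,L \right)} = -315 + L + R$ ($Y{\left(R,L \right)} = -8 - \left(307 - L - R\right) = -8 + \left(-307 + L + R\right) = -315 + L + R$)
$- Y{\left(F{\left(-7 + 3 \right)},-819 \right)} = - (-315 - 819 + \frac{2 \left(-7 + 3\right)}{-1 + \left(-7 + 3\right)}) = - (-315 - 819 + 2 \left(-4\right) \frac{1}{-1 - 4}) = - (-315 - 819 + 2 \left(-4\right) \frac{1}{-5}) = - (-315 - 819 + 2 \left(-4\right) \left(- \frac{1}{5}\right)) = - (-315 - 819 + \frac{8}{5}) = \left(-1\right) \left(- \frac{5662}{5}\right) = \frac{5662}{5}$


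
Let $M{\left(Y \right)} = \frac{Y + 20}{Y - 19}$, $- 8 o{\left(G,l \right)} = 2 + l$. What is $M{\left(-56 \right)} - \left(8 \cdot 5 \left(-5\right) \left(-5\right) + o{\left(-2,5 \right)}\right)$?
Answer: $- \frac{199729}{200} \approx -998.64$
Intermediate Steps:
$o{\left(G,l \right)} = - \frac{1}{4} - \frac{l}{8}$ ($o{\left(G,l \right)} = - \frac{2 + l}{8} = - \frac{1}{4} - \frac{l}{8}$)
$M{\left(Y \right)} = \frac{20 + Y}{-19 + Y}$
$M{\left(-56 \right)} - \left(8 \cdot 5 \left(-5\right) \left(-5\right) + o{\left(-2,5 \right)}\right) = \frac{20 - 56}{-19 - 56} - \left(8 \cdot 5 \left(-5\right) \left(-5\right) - \frac{7}{8}\right) = \frac{1}{-75} \left(-36\right) - \left(8 \left(\left(-25\right) \left(-5\right)\right) - \frac{7}{8}\right) = \left(- \frac{1}{75}\right) \left(-36\right) - \left(8 \cdot 125 - \frac{7}{8}\right) = \frac{12}{25} - \left(1000 - \frac{7}{8}\right) = \frac{12}{25} - \frac{7993}{8} = - \frac{199729}{200}$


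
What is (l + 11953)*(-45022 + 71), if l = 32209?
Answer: -1985126062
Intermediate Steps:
(l + 11953)*(-45022 + 71) = (32209 + 11953)*(-45022 + 71) = 44162*(-44951) = -1985126062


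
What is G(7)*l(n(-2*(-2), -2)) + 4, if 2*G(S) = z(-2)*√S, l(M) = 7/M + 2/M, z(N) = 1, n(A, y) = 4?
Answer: 4 + 9*√7/8 ≈ 6.9765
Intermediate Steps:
l(M) = 9/M
G(S) = √S/2 (G(S) = (1*√S)/2 = √S/2)
G(7)*l(n(-2*(-2), -2)) + 4 = (√7/2)*(9/4) + 4 = 9*√7/8 + 4 = 4 + 9*√7/8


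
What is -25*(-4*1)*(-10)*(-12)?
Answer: 12000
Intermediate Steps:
-25*(-4*1)*(-10)*(-12) = -(-100)*(-10)*(-12) = -25*40*(-12) = -1000*(-12) = 12000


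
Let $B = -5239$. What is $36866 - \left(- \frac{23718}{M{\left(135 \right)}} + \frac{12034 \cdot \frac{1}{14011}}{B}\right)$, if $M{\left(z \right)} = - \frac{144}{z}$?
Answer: $\frac{8591381045319}{587229032} \approx 14630.0$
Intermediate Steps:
$36866 - \left(- \frac{23718}{M{\left(135 \right)}} + \frac{12034 \cdot \frac{1}{14011}}{B}\right) = 36866 - \left(- \frac{23718}{\left(-144\right) \frac{1}{135}} + \frac{12034 \cdot \frac{1}{14011}}{-5239}\right) = 36866 - \left(- \frac{23718}{\left(-144\right) \frac{1}{135}} + 12034 \cdot \frac{1}{14011} \left(- \frac{1}{5239}\right)\right) = 36866 - \left(- \frac{23718}{- \frac{16}{15}} + \frac{12034}{14011} \left(- \frac{1}{5239}\right)\right) = 36866 - \left(\left(-23718\right) \left(- \frac{15}{16}\right) - \frac{12034}{73403629}\right) = 36866 - \left(\frac{177885}{8} - \frac{12034}{73403629}\right) = 36866 - \frac{13057404448393}{587229032} = \frac{8591381045319}{587229032}$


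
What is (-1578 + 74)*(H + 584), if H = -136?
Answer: -673792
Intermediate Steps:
(-1578 + 74)*(H + 584) = (-1578 + 74)*(-136 + 584) = -1504*448 = -673792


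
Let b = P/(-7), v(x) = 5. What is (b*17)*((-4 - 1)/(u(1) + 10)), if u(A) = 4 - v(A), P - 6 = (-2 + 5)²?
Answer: 425/21 ≈ 20.238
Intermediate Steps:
P = 15 (P = 6 + (-2 + 5)² = 6 + 3² = 6 + 9 = 15)
b = -15/7 (b = 15/(-7) = 15*(-⅐) = -15/7 ≈ -2.1429)
u(A) = -1 (u(A) = 4 - 1*5 = 4 - 5 = -1)
(b*17)*((-4 - 1)/(u(1) + 10)) = (-15/7*17)*((-4 - 1)/(-1 + 10)) = -(-1275)/(7*9) = -255/7*(-5/9) = 425/21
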